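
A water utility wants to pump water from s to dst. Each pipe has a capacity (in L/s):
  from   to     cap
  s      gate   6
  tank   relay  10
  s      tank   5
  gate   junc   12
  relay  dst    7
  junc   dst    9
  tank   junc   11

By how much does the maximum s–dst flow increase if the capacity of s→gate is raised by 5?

Original max flow = 11.
After raising cap(s→gate), augmenting paths through that edge carry 3 more units.
New max flow = 14. Increase = 3.

3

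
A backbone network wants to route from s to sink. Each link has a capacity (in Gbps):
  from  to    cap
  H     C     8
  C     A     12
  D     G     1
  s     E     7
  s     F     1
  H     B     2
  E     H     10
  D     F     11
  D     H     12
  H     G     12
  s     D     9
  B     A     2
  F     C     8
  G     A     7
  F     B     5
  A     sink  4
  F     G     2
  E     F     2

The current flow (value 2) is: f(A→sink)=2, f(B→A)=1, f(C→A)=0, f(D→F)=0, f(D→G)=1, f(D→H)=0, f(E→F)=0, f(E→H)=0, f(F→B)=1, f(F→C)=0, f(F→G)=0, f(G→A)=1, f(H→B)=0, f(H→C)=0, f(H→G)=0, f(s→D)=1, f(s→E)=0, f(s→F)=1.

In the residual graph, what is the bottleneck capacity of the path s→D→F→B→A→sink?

Residual capacities along the path: s→D: 8, D→F: 11, F→B: 4, B→A: 1, A→sink: 2.
Minimum is 1.

1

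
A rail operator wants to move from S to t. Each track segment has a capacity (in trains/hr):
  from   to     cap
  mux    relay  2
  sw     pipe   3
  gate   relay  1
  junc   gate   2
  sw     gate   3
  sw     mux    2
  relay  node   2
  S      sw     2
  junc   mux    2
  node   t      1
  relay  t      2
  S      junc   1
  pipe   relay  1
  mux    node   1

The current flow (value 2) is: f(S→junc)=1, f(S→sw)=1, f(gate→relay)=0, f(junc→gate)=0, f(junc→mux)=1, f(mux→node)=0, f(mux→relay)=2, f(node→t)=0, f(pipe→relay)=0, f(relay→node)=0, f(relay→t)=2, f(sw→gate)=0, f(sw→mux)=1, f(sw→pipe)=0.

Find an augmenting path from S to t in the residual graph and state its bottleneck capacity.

S→sw→mux→node→t, bottleneck 1

Residual along S→sw→mux→node→t: S→sw: 1, sw→mux: 1, mux→node: 1, node→t: 1.
Bottleneck = min = 1.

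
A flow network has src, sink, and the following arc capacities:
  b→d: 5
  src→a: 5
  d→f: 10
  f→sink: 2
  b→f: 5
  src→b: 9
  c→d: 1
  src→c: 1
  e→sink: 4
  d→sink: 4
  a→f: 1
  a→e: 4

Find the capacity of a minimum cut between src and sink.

10

Max flow = 10 (via 3 augmenting paths).
In the residual at optimum, the set reachable from src is {a, b, c, d, f, src}.
Cut edges: a→e (cap 4), d→sink (cap 4), f→sink (cap 2). Sum = 10.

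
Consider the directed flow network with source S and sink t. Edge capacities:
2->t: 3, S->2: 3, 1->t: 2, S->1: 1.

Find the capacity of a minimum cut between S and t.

Max flow = 4 (via 2 augmenting paths).
In the residual at optimum, the set reachable from S is {S}.
Cut edges: S->1 (cap 1), S->2 (cap 3). Sum = 4.

4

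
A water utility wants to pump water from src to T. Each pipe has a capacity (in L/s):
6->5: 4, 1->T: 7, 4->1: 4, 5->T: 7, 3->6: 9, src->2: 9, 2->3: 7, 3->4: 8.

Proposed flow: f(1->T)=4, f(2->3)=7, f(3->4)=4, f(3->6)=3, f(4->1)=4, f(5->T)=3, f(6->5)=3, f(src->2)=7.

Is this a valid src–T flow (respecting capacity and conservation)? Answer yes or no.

Yes

Every edge has 0 ≤ f(e) ≤ cap(e).
At each intermediate node, inflow equals outflow.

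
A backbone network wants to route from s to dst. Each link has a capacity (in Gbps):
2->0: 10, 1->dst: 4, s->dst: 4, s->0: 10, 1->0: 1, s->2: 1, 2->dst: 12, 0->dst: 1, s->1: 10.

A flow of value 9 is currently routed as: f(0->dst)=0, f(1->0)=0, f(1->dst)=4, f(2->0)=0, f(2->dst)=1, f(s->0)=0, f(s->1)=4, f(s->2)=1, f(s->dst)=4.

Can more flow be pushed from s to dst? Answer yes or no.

Yes

Residual path s->0->dst has bottleneck 1 > 0.
Pushing 1 along it raises the flow to 10, so the given flow is not maximum.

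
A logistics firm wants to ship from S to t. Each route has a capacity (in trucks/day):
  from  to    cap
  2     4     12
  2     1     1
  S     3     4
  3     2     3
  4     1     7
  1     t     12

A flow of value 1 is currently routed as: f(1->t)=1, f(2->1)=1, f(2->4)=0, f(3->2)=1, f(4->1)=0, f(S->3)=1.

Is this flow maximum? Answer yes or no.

Residual path S->3->2->4->1->t has bottleneck 2 > 0.
Pushing 2 along it raises the flow to 3, so the given flow is not maximum.

No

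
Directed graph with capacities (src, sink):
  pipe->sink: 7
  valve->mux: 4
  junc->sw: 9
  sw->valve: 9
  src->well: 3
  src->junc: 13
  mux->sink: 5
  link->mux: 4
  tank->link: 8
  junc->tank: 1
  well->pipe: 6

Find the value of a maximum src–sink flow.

8

Augment src->well->pipe->sink: bottleneck 3. Total 3.
Augment src->junc->tank->link->mux->sink: bottleneck 1. Total 4.
Augment src->junc->sw->valve->mux->sink: bottleneck 4. Total 8.
No augmenting path remains in the residual graph.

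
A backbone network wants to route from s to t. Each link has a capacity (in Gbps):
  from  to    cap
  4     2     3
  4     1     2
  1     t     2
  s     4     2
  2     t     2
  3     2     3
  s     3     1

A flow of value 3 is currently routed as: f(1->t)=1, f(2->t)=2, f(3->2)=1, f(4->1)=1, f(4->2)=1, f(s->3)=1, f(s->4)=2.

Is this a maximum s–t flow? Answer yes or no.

Residual reachable from s: {s}; t is not reachable.
Saturated cut: s->3, s->4 with total capacity 3 = current flow value. Flow is maximum.

Yes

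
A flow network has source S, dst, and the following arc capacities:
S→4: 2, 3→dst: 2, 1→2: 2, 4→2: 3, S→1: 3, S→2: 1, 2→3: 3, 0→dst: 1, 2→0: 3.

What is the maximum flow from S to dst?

Augment S→2→0→dst: bottleneck 1. Total 1.
Augment S→1→2→3→dst: bottleneck 2. Total 3.
No augmenting path remains in the residual graph.

3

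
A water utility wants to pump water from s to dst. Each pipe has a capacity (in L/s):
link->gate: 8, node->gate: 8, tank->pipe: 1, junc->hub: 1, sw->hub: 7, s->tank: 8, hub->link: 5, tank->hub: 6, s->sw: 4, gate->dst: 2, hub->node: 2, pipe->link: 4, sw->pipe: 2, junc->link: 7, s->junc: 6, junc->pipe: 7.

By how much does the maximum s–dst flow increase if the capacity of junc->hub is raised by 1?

0

Original max flow = 2.
Edge junc->hub does not cross the min cut (source side {gate, hub, junc, link, node, pipe, s, sw, tank}), so extra capacity there cannot help.
New max flow = 2. Increase = 0.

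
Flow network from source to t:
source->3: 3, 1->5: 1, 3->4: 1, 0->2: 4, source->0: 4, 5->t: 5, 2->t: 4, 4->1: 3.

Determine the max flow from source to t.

Augment source->0->2->t: bottleneck 4. Total 4.
Augment source->3->4->1->5->t: bottleneck 1. Total 5.
No augmenting path remains in the residual graph.

5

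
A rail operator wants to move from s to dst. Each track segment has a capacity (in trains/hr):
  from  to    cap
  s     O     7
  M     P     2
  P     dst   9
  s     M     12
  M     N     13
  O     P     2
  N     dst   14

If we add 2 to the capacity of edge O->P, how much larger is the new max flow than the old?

2

Original max flow = 14.
After raising cap(O->P), augmenting paths through that edge carry 2 more units.
New max flow = 16. Increase = 2.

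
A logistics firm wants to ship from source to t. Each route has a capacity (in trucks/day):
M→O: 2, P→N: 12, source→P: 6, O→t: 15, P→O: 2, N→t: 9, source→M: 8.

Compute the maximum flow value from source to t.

8

Augment source→P→N→t: bottleneck 6. Total 6.
Augment source→M→O→t: bottleneck 2. Total 8.
No augmenting path remains in the residual graph.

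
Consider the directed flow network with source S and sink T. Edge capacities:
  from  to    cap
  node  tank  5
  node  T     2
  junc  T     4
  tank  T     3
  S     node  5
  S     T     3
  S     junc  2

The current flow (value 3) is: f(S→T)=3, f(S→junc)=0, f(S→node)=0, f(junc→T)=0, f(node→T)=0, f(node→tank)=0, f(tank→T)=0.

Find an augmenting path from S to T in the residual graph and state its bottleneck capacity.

Residual along S→node→T: S→node: 5, node→T: 2.
Bottleneck = min = 2.

S→node→T, bottleneck 2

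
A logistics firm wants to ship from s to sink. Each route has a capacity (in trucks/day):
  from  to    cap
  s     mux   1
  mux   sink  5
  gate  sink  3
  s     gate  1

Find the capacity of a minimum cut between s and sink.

2

Max flow = 2 (via 2 augmenting paths).
In the residual at optimum, the set reachable from s is {s}.
Cut edges: s->mux (cap 1), s->gate (cap 1). Sum = 2.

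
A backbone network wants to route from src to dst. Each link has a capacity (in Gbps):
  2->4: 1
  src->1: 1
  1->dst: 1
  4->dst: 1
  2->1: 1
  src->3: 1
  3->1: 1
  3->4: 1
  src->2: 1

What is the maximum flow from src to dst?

Augment src->1->dst: bottleneck 1. Total 1.
Augment src->3->4->dst: bottleneck 1. Total 2.
No augmenting path remains in the residual graph.

2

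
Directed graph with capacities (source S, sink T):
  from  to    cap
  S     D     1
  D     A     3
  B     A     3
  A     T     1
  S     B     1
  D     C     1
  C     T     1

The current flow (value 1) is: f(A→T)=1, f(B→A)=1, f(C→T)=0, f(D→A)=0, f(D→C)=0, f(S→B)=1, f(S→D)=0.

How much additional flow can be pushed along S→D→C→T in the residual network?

Residual capacities along the path: S→D: 1, D→C: 1, C→T: 1.
Minimum is 1.

1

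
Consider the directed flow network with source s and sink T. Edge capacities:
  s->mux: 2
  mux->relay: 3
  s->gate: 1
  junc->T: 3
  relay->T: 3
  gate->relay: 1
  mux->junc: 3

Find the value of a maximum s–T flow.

3

Augment s->gate->relay->T: bottleneck 1. Total 1.
Augment s->mux->relay->T: bottleneck 2. Total 3.
No augmenting path remains in the residual graph.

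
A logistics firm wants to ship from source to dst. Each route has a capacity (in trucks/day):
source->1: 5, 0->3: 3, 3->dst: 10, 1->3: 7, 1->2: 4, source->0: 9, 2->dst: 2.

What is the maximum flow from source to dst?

Augment source->1->2->dst: bottleneck 2. Total 2.
Augment source->1->3->dst: bottleneck 3. Total 5.
Augment source->0->3->dst: bottleneck 3. Total 8.
No augmenting path remains in the residual graph.

8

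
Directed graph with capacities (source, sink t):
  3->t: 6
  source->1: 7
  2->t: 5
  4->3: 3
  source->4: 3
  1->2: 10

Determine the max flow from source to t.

Augment source->1->2->t: bottleneck 5. Total 5.
Augment source->4->3->t: bottleneck 3. Total 8.
No augmenting path remains in the residual graph.

8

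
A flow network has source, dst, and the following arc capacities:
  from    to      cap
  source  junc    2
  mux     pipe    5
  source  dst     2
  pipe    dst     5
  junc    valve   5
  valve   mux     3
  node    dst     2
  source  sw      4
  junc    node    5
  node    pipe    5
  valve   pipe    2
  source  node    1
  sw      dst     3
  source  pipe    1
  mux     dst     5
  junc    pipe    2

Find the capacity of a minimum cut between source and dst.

9

Max flow = 9 (via 6 augmenting paths).
In the residual at optimum, the set reachable from source is {source, sw}.
Cut edges: source->junc (cap 2), source->node (cap 1), source->pipe (cap 1), source->dst (cap 2), sw->dst (cap 3). Sum = 9.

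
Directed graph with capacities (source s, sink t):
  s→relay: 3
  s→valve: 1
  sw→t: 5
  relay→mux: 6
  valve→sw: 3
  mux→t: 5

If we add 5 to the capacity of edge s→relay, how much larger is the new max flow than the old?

Original max flow = 4.
After raising cap(s→relay), augmenting paths through that edge carry 2 more units.
New max flow = 6. Increase = 2.

2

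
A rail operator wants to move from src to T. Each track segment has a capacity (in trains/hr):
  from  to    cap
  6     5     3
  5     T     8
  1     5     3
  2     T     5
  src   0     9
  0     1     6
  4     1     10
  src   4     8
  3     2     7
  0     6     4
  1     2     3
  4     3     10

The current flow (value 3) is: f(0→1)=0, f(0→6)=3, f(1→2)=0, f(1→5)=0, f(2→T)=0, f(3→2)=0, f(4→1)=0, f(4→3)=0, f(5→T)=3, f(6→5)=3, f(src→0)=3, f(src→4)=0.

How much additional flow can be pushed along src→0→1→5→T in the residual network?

3

Residual capacities along the path: src→0: 6, 0→1: 6, 1→5: 3, 5→T: 5.
Minimum is 3.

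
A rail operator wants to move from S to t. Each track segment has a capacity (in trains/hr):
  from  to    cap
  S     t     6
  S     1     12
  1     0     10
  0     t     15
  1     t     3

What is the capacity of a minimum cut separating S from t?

18

Max flow = 18 (via 3 augmenting paths).
In the residual at optimum, the set reachable from S is {S}.
Cut edges: S->1 (cap 12), S->t (cap 6). Sum = 18.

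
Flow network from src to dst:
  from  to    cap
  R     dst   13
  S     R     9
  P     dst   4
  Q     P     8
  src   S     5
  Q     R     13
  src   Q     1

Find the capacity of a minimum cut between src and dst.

6

Max flow = 6 (via 2 augmenting paths).
In the residual at optimum, the set reachable from src is {src}.
Cut edges: src->Q (cap 1), src->S (cap 5). Sum = 6.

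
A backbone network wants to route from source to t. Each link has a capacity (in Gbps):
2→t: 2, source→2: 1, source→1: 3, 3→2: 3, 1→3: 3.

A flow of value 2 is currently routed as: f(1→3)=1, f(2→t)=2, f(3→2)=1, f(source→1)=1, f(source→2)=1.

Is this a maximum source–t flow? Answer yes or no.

Yes

Residual reachable from source: {1, 2, 3, source}; t is not reachable.
Saturated cut: 2→t with total capacity 2 = current flow value. Flow is maximum.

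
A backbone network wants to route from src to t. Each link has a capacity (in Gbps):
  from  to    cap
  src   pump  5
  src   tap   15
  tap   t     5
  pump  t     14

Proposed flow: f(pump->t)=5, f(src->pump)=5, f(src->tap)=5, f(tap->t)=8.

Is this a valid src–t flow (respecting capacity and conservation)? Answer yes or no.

No

Capacity violated on tap->t: flow 8 > capacity 5.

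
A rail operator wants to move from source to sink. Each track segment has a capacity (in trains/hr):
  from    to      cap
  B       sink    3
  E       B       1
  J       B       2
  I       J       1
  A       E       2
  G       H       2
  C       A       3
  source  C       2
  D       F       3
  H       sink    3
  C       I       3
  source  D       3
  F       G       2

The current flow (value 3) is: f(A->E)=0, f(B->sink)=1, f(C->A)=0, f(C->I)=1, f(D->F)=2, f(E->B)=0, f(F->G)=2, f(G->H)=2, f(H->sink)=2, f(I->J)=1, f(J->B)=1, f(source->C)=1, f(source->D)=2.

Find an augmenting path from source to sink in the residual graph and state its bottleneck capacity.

Residual along source->C->A->E->B->sink: source->C: 1, C->A: 3, A->E: 2, E->B: 1, B->sink: 2.
Bottleneck = min = 1.

source->C->A->E->B->sink, bottleneck 1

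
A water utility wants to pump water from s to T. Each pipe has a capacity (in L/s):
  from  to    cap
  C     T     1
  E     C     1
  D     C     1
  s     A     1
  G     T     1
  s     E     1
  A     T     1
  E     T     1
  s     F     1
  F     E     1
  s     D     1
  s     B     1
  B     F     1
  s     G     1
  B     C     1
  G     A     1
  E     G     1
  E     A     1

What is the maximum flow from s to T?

4

Augment s->E->T: bottleneck 1. Total 1.
Augment s->G->T: bottleneck 1. Total 2.
Augment s->A->T: bottleneck 1. Total 3.
Augment s->B->C->T: bottleneck 1. Total 4.
No augmenting path remains in the residual graph.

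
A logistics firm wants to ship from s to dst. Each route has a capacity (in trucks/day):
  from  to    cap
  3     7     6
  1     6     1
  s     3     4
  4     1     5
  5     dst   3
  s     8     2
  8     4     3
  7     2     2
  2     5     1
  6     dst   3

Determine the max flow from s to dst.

Augment s->3->7->2->5->dst: bottleneck 1. Total 1.
Augment s->8->4->1->6->dst: bottleneck 1. Total 2.
No augmenting path remains in the residual graph.

2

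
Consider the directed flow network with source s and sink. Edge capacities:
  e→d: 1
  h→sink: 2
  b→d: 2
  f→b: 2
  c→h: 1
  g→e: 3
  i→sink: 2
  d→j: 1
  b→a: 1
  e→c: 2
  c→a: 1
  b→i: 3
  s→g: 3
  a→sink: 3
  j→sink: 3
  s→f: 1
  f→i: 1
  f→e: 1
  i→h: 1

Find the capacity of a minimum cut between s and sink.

4

Max flow = 4 (via 4 augmenting paths).
In the residual at optimum, the set reachable from s is {s}.
Cut edges: s→f (cap 1), s→g (cap 3). Sum = 4.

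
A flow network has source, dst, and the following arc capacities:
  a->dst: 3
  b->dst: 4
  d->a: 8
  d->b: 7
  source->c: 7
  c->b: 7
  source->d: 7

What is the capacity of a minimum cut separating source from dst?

Max flow = 7 (via 2 augmenting paths).
In the residual at optimum, the set reachable from source is {a, b, c, d, source}.
Cut edges: a->dst (cap 3), b->dst (cap 4). Sum = 7.

7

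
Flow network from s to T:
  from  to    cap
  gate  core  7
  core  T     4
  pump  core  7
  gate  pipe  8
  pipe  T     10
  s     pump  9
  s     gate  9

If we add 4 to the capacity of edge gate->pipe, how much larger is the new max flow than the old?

1

Original max flow = 12.
After raising cap(gate->pipe), augmenting paths through that edge carry 1 more unit.
New max flow = 13. Increase = 1.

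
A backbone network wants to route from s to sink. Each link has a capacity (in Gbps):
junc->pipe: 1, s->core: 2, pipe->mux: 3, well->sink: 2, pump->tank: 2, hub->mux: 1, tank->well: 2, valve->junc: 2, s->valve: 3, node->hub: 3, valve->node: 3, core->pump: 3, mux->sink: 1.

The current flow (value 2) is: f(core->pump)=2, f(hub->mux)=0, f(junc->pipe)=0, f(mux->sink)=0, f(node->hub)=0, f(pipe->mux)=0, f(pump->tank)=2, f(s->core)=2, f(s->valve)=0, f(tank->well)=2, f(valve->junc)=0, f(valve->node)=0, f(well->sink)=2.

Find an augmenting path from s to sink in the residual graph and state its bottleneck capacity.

s->valve->node->hub->mux->sink, bottleneck 1

Residual along s->valve->node->hub->mux->sink: s->valve: 3, valve->node: 3, node->hub: 3, hub->mux: 1, mux->sink: 1.
Bottleneck = min = 1.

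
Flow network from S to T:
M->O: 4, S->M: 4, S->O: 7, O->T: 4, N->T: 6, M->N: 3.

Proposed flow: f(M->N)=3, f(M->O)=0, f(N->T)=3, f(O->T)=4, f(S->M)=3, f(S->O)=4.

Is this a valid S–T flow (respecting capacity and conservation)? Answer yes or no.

Every edge has 0 ≤ f(e) ≤ cap(e).
At each intermediate node, inflow equals outflow.

Yes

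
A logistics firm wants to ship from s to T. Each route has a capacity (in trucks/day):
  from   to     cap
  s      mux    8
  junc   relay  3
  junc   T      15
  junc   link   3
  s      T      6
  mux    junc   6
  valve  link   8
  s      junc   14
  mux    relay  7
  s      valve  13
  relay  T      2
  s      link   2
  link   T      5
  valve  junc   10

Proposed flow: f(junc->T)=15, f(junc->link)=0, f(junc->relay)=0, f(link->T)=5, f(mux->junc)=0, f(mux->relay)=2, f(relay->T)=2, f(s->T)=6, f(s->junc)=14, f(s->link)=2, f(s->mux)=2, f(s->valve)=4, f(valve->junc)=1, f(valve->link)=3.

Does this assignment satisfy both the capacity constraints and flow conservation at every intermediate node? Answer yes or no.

Yes

Every edge has 0 ≤ f(e) ≤ cap(e).
At each intermediate node, inflow equals outflow.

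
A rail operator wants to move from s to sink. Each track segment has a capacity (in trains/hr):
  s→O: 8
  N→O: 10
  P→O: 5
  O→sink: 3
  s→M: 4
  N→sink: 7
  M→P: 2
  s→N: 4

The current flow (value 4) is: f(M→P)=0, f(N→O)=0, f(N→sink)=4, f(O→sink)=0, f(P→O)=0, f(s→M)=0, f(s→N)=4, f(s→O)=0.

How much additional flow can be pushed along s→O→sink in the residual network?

Residual capacities along the path: s→O: 8, O→sink: 3.
Minimum is 3.

3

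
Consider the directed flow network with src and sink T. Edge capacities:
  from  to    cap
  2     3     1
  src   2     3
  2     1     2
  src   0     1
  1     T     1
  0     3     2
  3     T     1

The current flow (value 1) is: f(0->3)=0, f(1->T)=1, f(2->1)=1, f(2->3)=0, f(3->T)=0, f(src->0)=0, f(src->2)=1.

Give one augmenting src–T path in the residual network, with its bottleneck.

Residual along src->2->3->T: src->2: 2, 2->3: 1, 3->T: 1.
Bottleneck = min = 1.

src->2->3->T, bottleneck 1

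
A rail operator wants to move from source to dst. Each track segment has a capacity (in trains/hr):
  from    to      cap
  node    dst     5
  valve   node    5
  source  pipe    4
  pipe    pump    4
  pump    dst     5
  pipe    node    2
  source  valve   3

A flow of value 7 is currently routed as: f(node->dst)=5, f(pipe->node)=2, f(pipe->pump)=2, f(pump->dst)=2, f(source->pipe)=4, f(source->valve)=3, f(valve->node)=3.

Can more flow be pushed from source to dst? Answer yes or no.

Residual reachable from source: {source}; dst is not reachable.
Saturated cut: source->valve, source->pipe with total capacity 7 = current flow value. Flow is maximum.

No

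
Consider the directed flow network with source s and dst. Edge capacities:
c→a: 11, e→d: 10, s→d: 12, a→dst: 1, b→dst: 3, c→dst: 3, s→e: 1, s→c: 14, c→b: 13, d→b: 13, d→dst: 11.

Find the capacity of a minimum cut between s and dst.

Max flow = 18 (via 5 augmenting paths).
In the residual at optimum, the set reachable from s is {a, b, c, d, e, s}.
Cut edges: d→dst (cap 11), c→dst (cap 3), a→dst (cap 1), b→dst (cap 3). Sum = 18.

18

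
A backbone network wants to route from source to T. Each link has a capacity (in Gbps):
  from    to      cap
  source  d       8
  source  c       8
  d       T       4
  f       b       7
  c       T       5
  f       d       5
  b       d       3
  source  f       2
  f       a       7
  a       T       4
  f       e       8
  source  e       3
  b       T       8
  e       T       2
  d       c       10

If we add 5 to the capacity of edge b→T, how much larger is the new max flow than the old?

Original max flow = 13.
Edge b→T does not cross the min cut (source side {c, d, e, source}), so extra capacity there cannot help.
New max flow = 13. Increase = 0.

0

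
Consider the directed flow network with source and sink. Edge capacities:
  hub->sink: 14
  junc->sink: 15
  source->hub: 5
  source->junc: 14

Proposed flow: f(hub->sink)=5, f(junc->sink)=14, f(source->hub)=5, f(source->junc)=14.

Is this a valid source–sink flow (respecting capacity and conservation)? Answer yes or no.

Yes

Every edge has 0 ≤ f(e) ≤ cap(e).
At each intermediate node, inflow equals outflow.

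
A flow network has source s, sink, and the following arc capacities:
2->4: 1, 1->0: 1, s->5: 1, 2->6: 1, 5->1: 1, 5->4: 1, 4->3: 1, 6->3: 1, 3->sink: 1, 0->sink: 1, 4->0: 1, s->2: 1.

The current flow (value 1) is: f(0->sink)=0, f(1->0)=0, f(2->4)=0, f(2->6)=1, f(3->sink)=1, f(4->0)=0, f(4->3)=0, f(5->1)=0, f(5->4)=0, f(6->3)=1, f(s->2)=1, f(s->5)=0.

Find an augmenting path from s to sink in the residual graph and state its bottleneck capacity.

s->5->4->0->sink, bottleneck 1

Residual along s->5->4->0->sink: s->5: 1, 5->4: 1, 4->0: 1, 0->sink: 1.
Bottleneck = min = 1.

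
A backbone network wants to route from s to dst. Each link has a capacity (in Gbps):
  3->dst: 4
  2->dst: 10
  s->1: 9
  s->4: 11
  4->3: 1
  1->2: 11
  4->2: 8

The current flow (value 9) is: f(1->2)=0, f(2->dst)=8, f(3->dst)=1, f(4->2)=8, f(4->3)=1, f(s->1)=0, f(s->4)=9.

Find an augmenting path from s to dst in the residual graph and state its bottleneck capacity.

s->1->2->dst, bottleneck 2

Residual along s->1->2->dst: s->1: 9, 1->2: 11, 2->dst: 2.
Bottleneck = min = 2.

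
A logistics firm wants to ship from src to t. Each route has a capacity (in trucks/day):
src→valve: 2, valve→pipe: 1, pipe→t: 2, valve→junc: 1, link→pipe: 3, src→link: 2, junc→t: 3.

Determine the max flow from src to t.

3

Augment src→valve→junc→t: bottleneck 1. Total 1.
Augment src→valve→pipe→t: bottleneck 1. Total 2.
Augment src→link→pipe→t: bottleneck 1. Total 3.
No augmenting path remains in the residual graph.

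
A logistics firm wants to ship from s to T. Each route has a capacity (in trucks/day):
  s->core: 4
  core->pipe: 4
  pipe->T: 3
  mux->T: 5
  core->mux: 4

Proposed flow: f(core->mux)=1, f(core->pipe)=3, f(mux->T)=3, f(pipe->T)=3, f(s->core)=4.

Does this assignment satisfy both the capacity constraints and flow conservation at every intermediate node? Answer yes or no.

No

Conservation fails at mux: inflow 1 ≠ outflow 3.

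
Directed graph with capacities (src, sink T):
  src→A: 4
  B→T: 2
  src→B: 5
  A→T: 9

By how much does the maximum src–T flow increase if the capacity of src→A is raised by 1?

Original max flow = 6.
After raising cap(src→A), augmenting paths through that edge carry 1 more unit.
New max flow = 7. Increase = 1.

1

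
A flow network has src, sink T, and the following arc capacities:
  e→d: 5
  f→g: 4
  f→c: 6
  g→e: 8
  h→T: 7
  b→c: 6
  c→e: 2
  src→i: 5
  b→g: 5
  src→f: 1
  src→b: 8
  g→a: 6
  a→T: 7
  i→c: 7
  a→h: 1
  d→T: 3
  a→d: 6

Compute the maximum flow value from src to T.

8

Augment src→b→g→a→T: bottleneck 5. Total 5.
Augment src→f→g→a→T: bottleneck 1. Total 6.
Augment src→b→c→e→d→T: bottleneck 2. Total 8.
No augmenting path remains in the residual graph.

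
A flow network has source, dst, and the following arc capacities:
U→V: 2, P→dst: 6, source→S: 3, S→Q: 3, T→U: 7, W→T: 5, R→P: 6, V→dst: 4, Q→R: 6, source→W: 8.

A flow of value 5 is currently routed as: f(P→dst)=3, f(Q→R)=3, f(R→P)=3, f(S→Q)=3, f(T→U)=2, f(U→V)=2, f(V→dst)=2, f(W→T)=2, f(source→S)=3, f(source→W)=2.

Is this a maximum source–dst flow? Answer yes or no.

Yes

Residual reachable from source: {T, U, W, source}; dst is not reachable.
Saturated cut: U→V, source→S with total capacity 5 = current flow value. Flow is maximum.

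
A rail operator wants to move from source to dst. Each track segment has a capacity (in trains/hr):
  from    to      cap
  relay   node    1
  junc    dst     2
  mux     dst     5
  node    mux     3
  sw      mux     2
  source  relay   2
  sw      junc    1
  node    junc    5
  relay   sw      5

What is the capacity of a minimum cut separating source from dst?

2

Max flow = 2 (via 2 augmenting paths).
In the residual at optimum, the set reachable from source is {source}.
Cut edges: source->relay (cap 2). Sum = 2.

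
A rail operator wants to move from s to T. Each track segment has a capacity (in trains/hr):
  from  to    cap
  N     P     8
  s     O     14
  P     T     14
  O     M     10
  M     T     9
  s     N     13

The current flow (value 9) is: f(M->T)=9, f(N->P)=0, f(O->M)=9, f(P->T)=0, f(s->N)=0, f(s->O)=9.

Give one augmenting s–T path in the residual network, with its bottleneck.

Residual along s->N->P->T: s->N: 13, N->P: 8, P->T: 14.
Bottleneck = min = 8.

s->N->P->T, bottleneck 8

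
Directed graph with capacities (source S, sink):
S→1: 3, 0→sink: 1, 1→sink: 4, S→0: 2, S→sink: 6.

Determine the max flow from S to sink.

10

Augment S→sink: bottleneck 6. Total 6.
Augment S→1→sink: bottleneck 3. Total 9.
Augment S→0→sink: bottleneck 1. Total 10.
No augmenting path remains in the residual graph.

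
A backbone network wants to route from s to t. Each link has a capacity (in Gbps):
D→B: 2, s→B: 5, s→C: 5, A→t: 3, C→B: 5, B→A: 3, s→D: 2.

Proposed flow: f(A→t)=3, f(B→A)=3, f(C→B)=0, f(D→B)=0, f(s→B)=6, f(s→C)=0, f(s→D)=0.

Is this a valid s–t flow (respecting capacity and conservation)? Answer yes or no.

No

Capacity violated on s→B: flow 6 > capacity 5.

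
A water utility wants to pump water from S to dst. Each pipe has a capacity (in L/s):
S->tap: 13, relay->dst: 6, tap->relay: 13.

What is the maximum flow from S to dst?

6

Augment S->tap->relay->dst: bottleneck 6. Total 6.
No augmenting path remains in the residual graph.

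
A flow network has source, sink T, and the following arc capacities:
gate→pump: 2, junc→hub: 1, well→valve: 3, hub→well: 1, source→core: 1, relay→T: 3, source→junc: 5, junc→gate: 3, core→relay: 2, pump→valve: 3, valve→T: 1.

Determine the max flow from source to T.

2

Augment source→core→relay→T: bottleneck 1. Total 1.
Augment source→junc→gate→pump→valve→T: bottleneck 1. Total 2.
No augmenting path remains in the residual graph.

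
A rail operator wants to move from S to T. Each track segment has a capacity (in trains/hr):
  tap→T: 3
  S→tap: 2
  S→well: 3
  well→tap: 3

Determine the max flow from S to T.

Augment S→tap→T: bottleneck 2. Total 2.
Augment S→well→tap→T: bottleneck 1. Total 3.
No augmenting path remains in the residual graph.

3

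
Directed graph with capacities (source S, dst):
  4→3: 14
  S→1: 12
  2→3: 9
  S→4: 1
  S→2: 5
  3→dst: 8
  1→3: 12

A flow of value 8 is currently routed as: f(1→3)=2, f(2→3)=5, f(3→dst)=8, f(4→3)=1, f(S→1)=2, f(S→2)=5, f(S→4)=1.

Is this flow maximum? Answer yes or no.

Residual reachable from S: {1, 2, 3, 4, S}; dst is not reachable.
Saturated cut: 3→dst with total capacity 8 = current flow value. Flow is maximum.

Yes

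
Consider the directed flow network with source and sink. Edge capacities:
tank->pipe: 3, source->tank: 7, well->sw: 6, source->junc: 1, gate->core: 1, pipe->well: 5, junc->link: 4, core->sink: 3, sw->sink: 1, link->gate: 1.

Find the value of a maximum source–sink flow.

Augment source->tank->pipe->well->sw->sink: bottleneck 1. Total 1.
Augment source->junc->link->gate->core->sink: bottleneck 1. Total 2.
No augmenting path remains in the residual graph.

2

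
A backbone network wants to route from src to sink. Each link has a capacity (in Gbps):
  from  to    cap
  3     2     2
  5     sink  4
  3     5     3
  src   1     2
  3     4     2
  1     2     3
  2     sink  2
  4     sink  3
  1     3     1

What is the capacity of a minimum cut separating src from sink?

2

Max flow = 2 (via 1 augmenting path).
In the residual at optimum, the set reachable from src is {src}.
Cut edges: src->1 (cap 2). Sum = 2.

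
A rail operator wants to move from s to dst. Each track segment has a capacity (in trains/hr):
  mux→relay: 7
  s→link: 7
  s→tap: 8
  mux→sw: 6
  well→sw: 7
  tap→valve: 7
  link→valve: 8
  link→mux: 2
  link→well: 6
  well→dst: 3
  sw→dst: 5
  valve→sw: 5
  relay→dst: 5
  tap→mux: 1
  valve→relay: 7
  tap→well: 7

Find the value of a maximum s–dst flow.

Augment s→link→well→dst: bottleneck 3. Total 3.
Augment s→link→well→sw→dst: bottleneck 3. Total 6.
Augment s→link→mux→sw→dst: bottleneck 1. Total 7.
Augment s→tap→mux→sw→dst: bottleneck 1. Total 8.
Augment s→tap→valve→relay→dst: bottleneck 5. Total 13.
No augmenting path remains in the residual graph.

13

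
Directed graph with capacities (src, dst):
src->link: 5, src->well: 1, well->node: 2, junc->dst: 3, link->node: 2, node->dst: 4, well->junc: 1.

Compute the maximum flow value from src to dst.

Augment src->well->junc->dst: bottleneck 1. Total 1.
Augment src->link->node->dst: bottleneck 2. Total 3.
No augmenting path remains in the residual graph.

3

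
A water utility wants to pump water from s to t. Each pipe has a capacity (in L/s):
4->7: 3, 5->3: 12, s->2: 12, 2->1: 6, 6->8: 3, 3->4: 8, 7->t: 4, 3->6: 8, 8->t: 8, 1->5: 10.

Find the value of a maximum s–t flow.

6

Augment s->2->1->5->3->6->8->t: bottleneck 3. Total 3.
Augment s->2->1->5->3->4->7->t: bottleneck 3. Total 6.
No augmenting path remains in the residual graph.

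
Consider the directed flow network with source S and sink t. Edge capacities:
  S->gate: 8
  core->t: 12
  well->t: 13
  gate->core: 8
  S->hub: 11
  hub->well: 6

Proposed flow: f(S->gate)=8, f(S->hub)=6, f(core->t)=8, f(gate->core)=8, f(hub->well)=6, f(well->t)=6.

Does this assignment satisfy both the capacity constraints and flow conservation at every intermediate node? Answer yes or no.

Yes

Every edge has 0 ≤ f(e) ≤ cap(e).
At each intermediate node, inflow equals outflow.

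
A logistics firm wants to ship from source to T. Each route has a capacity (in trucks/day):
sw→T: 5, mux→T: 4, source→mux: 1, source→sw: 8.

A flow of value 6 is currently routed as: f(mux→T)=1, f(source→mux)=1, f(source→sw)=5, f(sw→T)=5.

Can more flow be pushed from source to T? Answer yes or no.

Residual reachable from source: {source, sw}; T is not reachable.
Saturated cut: source→mux, sw→T with total capacity 6 = current flow value. Flow is maximum.

No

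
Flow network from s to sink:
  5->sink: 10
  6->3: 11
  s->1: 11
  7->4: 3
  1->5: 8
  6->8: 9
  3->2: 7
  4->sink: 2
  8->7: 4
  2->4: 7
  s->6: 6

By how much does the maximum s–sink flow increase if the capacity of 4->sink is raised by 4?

Original max flow = 10.
After raising cap(4->sink), augmenting paths through that edge carry 4 more units.
New max flow = 14. Increase = 4.

4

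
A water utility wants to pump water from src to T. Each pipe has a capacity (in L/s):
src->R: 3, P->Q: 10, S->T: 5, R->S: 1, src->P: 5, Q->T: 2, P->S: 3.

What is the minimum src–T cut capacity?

6

Max flow = 6 (via 3 augmenting paths).
In the residual at optimum, the set reachable from src is {R, src}.
Cut edges: src->P (cap 5), R->S (cap 1). Sum = 6.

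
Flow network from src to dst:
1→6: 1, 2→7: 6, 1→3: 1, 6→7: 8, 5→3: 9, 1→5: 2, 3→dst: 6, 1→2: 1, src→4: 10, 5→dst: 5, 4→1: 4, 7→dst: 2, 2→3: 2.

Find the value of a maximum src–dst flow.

Augment src→4→1→5→dst: bottleneck 2. Total 2.
Augment src→4→1→3→dst: bottleneck 1. Total 3.
Augment src→4→1→6→7→dst: bottleneck 1. Total 4.
No augmenting path remains in the residual graph.

4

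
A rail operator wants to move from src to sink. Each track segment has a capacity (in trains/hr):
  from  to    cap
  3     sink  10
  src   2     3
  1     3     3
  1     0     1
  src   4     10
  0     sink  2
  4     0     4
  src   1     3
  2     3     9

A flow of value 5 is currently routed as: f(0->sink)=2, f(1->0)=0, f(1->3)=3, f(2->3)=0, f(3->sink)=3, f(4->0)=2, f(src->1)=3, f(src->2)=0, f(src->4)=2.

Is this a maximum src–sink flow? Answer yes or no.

No

Residual path src->2->3->sink has bottleneck 3 > 0.
Pushing 3 along it raises the flow to 8, so the given flow is not maximum.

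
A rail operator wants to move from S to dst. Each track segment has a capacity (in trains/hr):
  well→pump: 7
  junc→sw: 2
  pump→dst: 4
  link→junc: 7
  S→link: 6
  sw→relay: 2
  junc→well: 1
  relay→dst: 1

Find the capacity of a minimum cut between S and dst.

Max flow = 2 (via 2 augmenting paths).
In the residual at optimum, the set reachable from S is {S, junc, link, relay, sw}.
Cut edges: junc→well (cap 1), relay→dst (cap 1). Sum = 2.

2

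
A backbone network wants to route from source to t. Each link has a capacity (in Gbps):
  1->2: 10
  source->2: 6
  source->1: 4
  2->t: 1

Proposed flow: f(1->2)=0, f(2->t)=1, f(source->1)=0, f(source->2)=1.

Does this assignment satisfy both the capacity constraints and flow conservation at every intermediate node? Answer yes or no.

Every edge has 0 ≤ f(e) ≤ cap(e).
At each intermediate node, inflow equals outflow.

Yes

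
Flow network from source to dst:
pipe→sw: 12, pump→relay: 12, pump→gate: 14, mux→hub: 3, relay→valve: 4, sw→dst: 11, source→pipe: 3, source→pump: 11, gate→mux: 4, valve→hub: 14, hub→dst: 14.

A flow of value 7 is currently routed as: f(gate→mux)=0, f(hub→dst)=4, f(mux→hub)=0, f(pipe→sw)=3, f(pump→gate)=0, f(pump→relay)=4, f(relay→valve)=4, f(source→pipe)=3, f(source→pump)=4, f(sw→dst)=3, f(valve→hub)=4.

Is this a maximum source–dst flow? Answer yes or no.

No

Residual path source→pump→gate→mux→hub→dst has bottleneck 3 > 0.
Pushing 3 along it raises the flow to 10, so the given flow is not maximum.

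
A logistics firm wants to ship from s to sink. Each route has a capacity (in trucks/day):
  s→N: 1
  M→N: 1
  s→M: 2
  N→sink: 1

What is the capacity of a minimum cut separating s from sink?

Max flow = 1 (via 1 augmenting path).
In the residual at optimum, the set reachable from s is {M, N, s}.
Cut edges: N→sink (cap 1). Sum = 1.

1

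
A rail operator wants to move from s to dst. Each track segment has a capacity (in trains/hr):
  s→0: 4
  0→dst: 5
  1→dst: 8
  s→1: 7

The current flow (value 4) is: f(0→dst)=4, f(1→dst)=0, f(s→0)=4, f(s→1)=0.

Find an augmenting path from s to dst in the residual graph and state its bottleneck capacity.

Residual along s→1→dst: s→1: 7, 1→dst: 8.
Bottleneck = min = 7.

s→1→dst, bottleneck 7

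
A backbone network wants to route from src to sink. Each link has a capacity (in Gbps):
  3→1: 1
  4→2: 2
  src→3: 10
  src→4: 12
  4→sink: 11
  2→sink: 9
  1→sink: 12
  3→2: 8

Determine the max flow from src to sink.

21

Augment src→4→sink: bottleneck 11. Total 11.
Augment src→4→2→sink: bottleneck 1. Total 12.
Augment src→3→1→sink: bottleneck 1. Total 13.
Augment src→3→2→sink: bottleneck 8. Total 21.
No augmenting path remains in the residual graph.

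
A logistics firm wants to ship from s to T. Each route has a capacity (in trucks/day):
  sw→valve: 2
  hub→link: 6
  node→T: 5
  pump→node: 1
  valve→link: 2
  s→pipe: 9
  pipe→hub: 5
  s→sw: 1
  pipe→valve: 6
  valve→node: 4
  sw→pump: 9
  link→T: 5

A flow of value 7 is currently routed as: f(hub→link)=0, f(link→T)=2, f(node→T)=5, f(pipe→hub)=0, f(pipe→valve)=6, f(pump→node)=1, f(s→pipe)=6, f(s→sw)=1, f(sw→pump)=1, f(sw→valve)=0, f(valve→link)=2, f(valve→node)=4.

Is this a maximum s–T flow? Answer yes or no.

Residual path s→pipe→hub→link→T has bottleneck 3 > 0.
Pushing 3 along it raises the flow to 10, so the given flow is not maximum.

No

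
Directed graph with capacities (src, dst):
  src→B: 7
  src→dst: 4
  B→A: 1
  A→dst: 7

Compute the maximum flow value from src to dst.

Augment src→dst: bottleneck 4. Total 4.
Augment src→B→A→dst: bottleneck 1. Total 5.
No augmenting path remains in the residual graph.

5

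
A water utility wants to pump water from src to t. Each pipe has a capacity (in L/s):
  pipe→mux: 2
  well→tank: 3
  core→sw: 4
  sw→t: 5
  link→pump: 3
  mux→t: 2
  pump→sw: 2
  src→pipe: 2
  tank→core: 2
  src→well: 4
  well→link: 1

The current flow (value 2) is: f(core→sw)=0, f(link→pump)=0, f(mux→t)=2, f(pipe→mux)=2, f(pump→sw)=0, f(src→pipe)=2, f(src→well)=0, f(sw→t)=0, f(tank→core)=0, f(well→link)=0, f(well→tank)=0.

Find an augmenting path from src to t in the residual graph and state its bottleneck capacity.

Residual along src→well→tank→core→sw→t: src→well: 4, well→tank: 3, tank→core: 2, core→sw: 4, sw→t: 5.
Bottleneck = min = 2.

src→well→tank→core→sw→t, bottleneck 2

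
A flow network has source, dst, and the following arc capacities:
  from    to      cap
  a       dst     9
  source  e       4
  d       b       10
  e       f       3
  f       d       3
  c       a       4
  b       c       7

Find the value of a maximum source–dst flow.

Augment source→e→f→d→b→c→a→dst: bottleneck 3. Total 3.
No augmenting path remains in the residual graph.

3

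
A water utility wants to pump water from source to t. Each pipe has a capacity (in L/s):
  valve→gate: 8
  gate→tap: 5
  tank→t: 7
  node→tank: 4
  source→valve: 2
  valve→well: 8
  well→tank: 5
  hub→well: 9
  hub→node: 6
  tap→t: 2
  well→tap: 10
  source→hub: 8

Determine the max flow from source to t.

9

Augment source→hub→node→tank→t: bottleneck 4. Total 4.
Augment source→hub→well→tank→t: bottleneck 3. Total 7.
Augment source→hub→well→tap→t: bottleneck 1. Total 8.
Augment source→valve→well→tap→t: bottleneck 1. Total 9.
No augmenting path remains in the residual graph.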